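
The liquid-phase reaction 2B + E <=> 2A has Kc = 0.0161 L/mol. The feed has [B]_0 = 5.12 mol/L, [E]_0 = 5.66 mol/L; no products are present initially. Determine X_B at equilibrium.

X = 0.223

Let X = conversion of B; extent ξ = 5.12X/2 mol/L.
Concentrations: [B] = 5.12 − 5.12X; [E] = 5.66 − 2.56X; [A] = 5.12X.
Kc = [A]^2 / ([B]^2 [E]).
This equals 0.0161 at X = 0.223 (the root in 0 < X < 1).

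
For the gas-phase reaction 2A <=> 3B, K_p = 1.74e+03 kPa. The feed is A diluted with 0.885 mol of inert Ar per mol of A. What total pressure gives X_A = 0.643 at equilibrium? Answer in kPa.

P = 545 kPa

Basis: 1 mol A initially; let X = conversion of A. Extent ξ = 0.5X.
Moles: n_A = 1 − X; n_B = 1.5X; n_I = 0.885 (inert).
Summing: n_T = 1.89 + 0.5X.
K_p = p_B^3 / (p_A^2) with p_i = (n_i/n_T)·P.
At X = 0.643: the mole-fraction product g(X) = Π y_i^ν_i = 3.191. Since K_p = g(X)·P^{1}, P = (K_p/g)^(1/1) = (1.74e+03/3.191)^(1/1) = 545 kPa.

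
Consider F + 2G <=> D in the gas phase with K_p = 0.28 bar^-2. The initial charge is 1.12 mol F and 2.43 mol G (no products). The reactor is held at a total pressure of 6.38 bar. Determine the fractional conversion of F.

X = 0.690

Let X = conversion of F (basis 1.12 mol F); extent of reaction ξ = 1.12X.
At extent ξ: n_F = 1.12 − 1.12X; n_G = 2.43 − 2.24X; n_D = 1.12X.
Total moles n_T = 3.55 − 2.24X.
With p_i = (n_i/n_T)P, K_p = p_D / (p_F p_G^2).
Substituting and setting equal to 0.28 bar^-2 gives a polynomial in X; the root in (0,1) is X = 0.690.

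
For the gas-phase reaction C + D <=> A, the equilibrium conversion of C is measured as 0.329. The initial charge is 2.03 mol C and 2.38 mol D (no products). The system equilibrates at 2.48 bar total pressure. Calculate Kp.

Take 2.03 mol C as basis and let X be its fractional conversion, so ξ = 2.03X.
Species balance: n_C = 2.03 − 2.03X; n_D = 2.38 − 2.03X; n_A = 2.03X.
Summing: n_T = 4.41 − 2.03X.
At X = 0.329: n_C = 1.36, n_D = 1.71, n_A = 0.668, n_T = 3.74.
p_i = (n_i/n_T)·P. Kp = p_A / (p_C p_D) = 0.432 bar^-1.

Kp = 0.432 bar^-1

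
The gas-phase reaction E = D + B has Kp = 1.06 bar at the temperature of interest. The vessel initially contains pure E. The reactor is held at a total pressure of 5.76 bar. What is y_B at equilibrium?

Take 1 mol E as basis and let X be its fractional conversion, so ξ = X.
Moles: n_E = 1 − X; n_D = X; n_B = X.
Total moles n_T = 1 + X.
y_i = n_i/n_T, p_i = y_i·P. Kp = p_D p_B / (p_E).
Equating to 1.06 bar and solving on 0 < X < 1: X = 0.394.
Then n_B = 0.394, n_T = 1.39, so y_B = 0.283.

y_B = 0.283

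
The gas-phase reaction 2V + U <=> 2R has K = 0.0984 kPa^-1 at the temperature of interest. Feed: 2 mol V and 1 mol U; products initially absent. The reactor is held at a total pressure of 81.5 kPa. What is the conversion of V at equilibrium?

Let X = conversion of V (basis 2 mol V); extent of reaction ξ = X.
Moles: n_V = 2 − 2X; n_U = 1 − X; n_R = 2X.
Summing: n_T = 3 − X.
Mole fractions y_i = n_i/n_T; K = p_R^2 / (p_V^2 p_U) with p_i = y_i·P.
This yields a degree-3 equation in X; solving on (0,1), X = 0.549.

X = 0.549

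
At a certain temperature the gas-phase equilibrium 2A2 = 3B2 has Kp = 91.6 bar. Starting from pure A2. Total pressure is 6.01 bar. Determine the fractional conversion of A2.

Let X = conversion of A2 (basis 1 mol A2); extent of reaction ξ = 0.5X.
Species balance: n_A2 = 1 − X; n_B2 = 1.5X.
Summing: n_T = 1 + 0.5X.
y_i = n_i/n_T, p_i = y_i·P. Kp = p_B2^3 / (p_A2^2).
Substituting and setting equal to 91.6 bar gives a polynomial in X; the root in (0,1) is X = 0.743.

X = 0.743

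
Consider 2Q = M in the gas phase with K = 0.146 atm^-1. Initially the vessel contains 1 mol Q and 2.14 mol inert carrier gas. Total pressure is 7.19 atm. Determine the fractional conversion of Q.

X = 0.323

Let X = conversion of Q (basis 1 mol Q); extent of reaction ξ = 0.5X.
Mole table: n_Q = 1 − X; n_M = 0.5X; n_I = 2.14 (inert).
n_T = Σnᵢ = 3.14 − 0.5X.
With p_i = (n_i/n_T)P, K = p_M / (p_Q^2).
Setting this equal to 0.146 atm^-1 and taking the physical root (0 < X < 1) gives X = 0.323.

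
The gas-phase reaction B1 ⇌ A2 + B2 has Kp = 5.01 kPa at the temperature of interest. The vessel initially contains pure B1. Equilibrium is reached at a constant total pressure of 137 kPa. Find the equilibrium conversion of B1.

Basis: 1 mol B1 initially; let X = conversion of B1. Extent ξ = X.
Species balance: n_B1 = 1 − X; n_A2 = X; n_B2 = X.
Summing: n_T = 1 + X.
With p_i = (n_i/n_T)P, Kp = p_A2 p_B2 / (p_B1).
Substituting and setting equal to 5.01 kPa gives a polynomial in X; the root in (0,1) is X = 0.188.

X = 0.188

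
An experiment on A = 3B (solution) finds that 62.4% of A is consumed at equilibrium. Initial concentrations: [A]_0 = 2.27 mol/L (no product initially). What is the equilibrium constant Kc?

Let X = conversion of A.
Concentrations: [A] = 2.27 − 2.27X; [B] = 6.81X.
At X = 0.624: [A] = 0.854, [B] = 4.25.
Kc = [B]^3 / ([A]) = 89.9 (mol/L)^2.

Kc = 89.9 (mol/L)^2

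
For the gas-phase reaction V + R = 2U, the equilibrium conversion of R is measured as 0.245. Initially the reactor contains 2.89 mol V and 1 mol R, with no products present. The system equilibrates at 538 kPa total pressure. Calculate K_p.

K_p = 0.12

Take 1 mol R as basis and let X be its fractional conversion, so ξ = X.
Moles: n_V = 2.89 − X; n_R = 1 − X; n_U = 2X.
n_T stays at 3.89 (no change in mole number).
At X = 0.245: n_V = 2.65, n_R = 0.755, n_U = 0.49, n_T = 3.89.
p_i = (n_i/n_T)·P. K_p = p_U^2 / (p_V p_R) = 0.12.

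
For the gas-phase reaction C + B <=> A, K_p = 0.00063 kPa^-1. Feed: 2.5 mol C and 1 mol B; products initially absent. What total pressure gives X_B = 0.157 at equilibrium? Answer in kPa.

P = 422 kPa

Take 1 mol B as basis and let X be its fractional conversion, so ξ = X.
Mole table: n_C = 2.5 − X; n_B = 1 − X; n_A = X.
Total moles n_T = 3.5 − X.
K_p = p_A / (p_C p_B) with p_i = (n_i/n_T)·P.
At X = 0.157: the mole-fraction product g(X) = Π y_i^ν_i = 0.2657. Since K_p = g(X)·P^{-1}, P = (g/K_p)^(1/1) = (0.2657/0.00063)^(1/1) = 422 kPa.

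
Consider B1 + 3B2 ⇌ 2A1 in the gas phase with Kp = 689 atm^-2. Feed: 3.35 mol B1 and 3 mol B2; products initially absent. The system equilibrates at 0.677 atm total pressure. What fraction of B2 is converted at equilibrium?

Take 3 mol B2 as basis and let X be its fractional conversion, so ξ = X.
Mole table: n_B1 = 3.35 − X; n_B2 = 3 − 3X; n_A1 = 2X.
Total moles n_T = 6.35 − 2X.
Mole fractions y_i = n_i/n_T; Kp = p_A1^2 / (p_B1 p_B2^3) with p_i = y_i·P.
Setting this equal to 689 atm^-2 and taking the physical root (0 < X < 1) gives X = 0.856.

X = 0.856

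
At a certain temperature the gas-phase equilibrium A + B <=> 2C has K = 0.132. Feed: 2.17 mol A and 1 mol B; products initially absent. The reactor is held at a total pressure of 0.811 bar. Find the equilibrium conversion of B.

Let X = conversion of B (basis 1 mol B); extent of reaction ξ = X.
Mole table: n_A = 2.17 − X; n_B = 1 − X; n_C = 2X.
Total moles n_T = 3.17 (Δν = 0, constant).
y_i = n_i/n_T, p_i = y_i·P. K = p_C^2 / (p_A p_B).
Setting this equal to 0.132 and taking the physical root (0 < X < 1) gives X = 0.223.

X = 0.223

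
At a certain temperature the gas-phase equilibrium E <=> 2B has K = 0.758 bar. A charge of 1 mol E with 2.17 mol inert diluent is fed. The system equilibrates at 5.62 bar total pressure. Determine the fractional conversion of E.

X = 0.288

Let X = conversion of E (basis 1 mol E); extent of reaction ξ = X.
Moles: n_E = 1 − X; n_B = 2X; n_I = 2.17 (inert).
Summing: n_T = 3.17 + X.
With p_i = (n_i/n_T)P, K = p_B^2 / (p_E).
This yields a degree-2 equation in X; solving on (0,1), X = 0.288.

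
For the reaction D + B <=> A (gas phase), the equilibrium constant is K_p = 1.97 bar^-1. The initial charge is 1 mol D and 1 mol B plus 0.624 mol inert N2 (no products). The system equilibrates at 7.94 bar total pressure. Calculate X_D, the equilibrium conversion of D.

X = 0.706

Take 1 mol D as basis and let X be its fractional conversion, so ξ = X.
At extent ξ: n_D = 1 − X; n_B = 1 − X; n_A = X; n_I = 0.624 (inert).
n_T = Σnᵢ = 2.62 − X.
Mole fractions y_i = n_i/n_T; K_p = p_A / (p_D p_B) with p_i = y_i·P.
Setting this equal to 1.97 bar^-1 and taking the physical root (0 < X < 1) gives X = 0.706.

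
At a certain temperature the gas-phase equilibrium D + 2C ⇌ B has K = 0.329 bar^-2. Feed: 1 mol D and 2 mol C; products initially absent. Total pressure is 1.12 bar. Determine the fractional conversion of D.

Take 1 mol D as basis and let X be its fractional conversion, so ξ = X.
At extent ξ: n_D = 1 − X; n_C = 2 − 2X; n_B = X.
Total moles n_T = 3 − 2X.
With p_i = (n_i/n_T)P, K = p_B / (p_D p_C^2).
This yields a degree-3 equation in X; solving on (0,1), X = 0.141.

X = 0.141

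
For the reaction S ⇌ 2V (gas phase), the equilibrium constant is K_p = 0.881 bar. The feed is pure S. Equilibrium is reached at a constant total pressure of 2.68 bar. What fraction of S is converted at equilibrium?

Basis: 1 mol S initially; let X = conversion of S. Extent ξ = X.
Mole table: n_S = 1 − X; n_V = 2X.
Total moles n_T = 1 + X.
With p_i = (n_i/n_T)P, K_p = p_V^2 / (p_S).
This yields a degree-2 equation in X; solving on (0,1), X = 0.276.

X = 0.276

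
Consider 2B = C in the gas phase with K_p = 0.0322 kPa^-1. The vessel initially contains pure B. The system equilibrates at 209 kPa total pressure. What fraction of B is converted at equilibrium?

Let X = conversion of B (basis 1 mol B); extent of reaction ξ = 0.5X.
Moles: n_B = 1 − X; n_C = 0.5X.
Total moles n_T = 1 − 0.5X.
Mole fractions y_i = n_i/n_T; K_p = p_C / (p_B^2) with p_i = y_i·P.
Setting this equal to 0.0322 kPa^-1 and taking the physical root (0 < X < 1) gives X = 0.811.

X = 0.811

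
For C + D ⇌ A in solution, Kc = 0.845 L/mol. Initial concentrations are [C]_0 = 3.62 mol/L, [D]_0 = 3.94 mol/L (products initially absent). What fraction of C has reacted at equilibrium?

X = 0.599

Let X = conversion of C; extent ξ = 3.62·X mol/L.
Concentrations: [C] = 3.62 − 3.62X; [D] = 3.94 − 3.62X; [A] = 3.62X.
Kc = [A] / ([C] [D]).
Equating to 0.845 L/mol: the physical root is X = 0.599.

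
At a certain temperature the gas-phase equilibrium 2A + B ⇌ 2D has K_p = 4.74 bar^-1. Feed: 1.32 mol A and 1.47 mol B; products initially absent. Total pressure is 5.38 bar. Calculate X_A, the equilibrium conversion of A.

X = 0.766

Take 1.32 mol A as basis and let X be its fractional conversion, so ξ = 0.66X.
Species balance: n_A = 1.32 − 1.32X; n_B = 1.47 − 0.66X; n_D = 1.32X.
Total moles n_T = 2.79 − 0.66X.
With p_i = (n_i/n_T)P, K_p = p_D^2 / (p_A^2 p_B).
This yields a degree-3 equation in X; solving on (0,1), X = 0.766.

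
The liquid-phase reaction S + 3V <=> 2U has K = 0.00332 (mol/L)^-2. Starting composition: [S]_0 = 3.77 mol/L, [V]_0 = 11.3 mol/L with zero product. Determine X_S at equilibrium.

Let X = conversion of S; extent ξ = 3.77·X mol/L.
Concentrations: [S] = 3.77 − 3.77X; [V] = 11.3 − 11.3X; [U] = 7.54X.
K = [U]^2 / ([S] [V]^3).
Setting equal to 0.00332 and solving for X on (0,1) gives X = 0.287.

X = 0.287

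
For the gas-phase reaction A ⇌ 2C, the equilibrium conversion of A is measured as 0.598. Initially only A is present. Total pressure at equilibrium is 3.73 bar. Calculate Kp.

Kp = 8.31 bar

Basis: 1 mol A initially; let X = conversion of A. Extent ξ = X.
Mole table: n_A = 1 − X; n_C = 2X.
Total moles n_T = 1 + X.
At X = 0.598: n_A = 0.402, n_C = 1.2, n_T = 1.6.
p_i = (n_i/n_T)·P. Kp = p_C^2 / (p_A) = 8.31 bar.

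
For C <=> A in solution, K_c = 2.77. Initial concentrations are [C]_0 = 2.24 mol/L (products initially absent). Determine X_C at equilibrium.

X = 0.735

Let X = conversion of C; extent ξ = 2.24·X mol/L.
Concentrations: [C] = 2.24 − 2.24X; [A] = 2.24X.
K_c = [A] / ([C]).
Solving K_c = 2.77 for X ∈ (0,1): X = 0.735.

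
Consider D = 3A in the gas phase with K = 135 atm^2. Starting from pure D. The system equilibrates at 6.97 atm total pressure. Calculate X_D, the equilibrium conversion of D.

Take 1 mol D as basis and let X be its fractional conversion, so ξ = X.
Moles: n_D = 1 − X; n_A = 3X.
Total moles n_T = 1 + 2X.
y_i = n_i/n_T, p_i = y_i·P. K = p_A^3 / (p_D).
Setting this equal to 135 atm^2 and taking the physical root (0 < X < 1) gives X = 0.586.

X = 0.586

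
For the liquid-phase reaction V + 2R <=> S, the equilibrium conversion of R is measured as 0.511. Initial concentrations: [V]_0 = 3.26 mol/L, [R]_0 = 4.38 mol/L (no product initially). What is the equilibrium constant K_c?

K_c = 0.114 (mol/L)^-2

Let X = conversion of R.
Concentrations: [V] = 3.26 − 2.19X; [R] = 4.38 − 4.38X; [S] = 2.19X.
At X = 0.511: [V] = 2.14, [R] = 2.14, [S] = 1.12.
K_c = [S] / ([V] [R]^2) = 0.114 (mol/L)^-2.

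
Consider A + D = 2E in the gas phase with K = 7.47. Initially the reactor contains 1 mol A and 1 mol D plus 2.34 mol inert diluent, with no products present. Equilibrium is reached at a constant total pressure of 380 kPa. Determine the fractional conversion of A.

X = 0.577

Take 1 mol A as basis and let X be its fractional conversion, so ξ = X.
Mole table: n_A = 1 − X; n_D = 1 − X; n_E = 2X; n_I = 2.34 (inert).
Since Δν = 0, n_T = 4.34 throughout.
Mole fractions y_i = n_i/n_T; K = p_E^2 / (p_A p_D) with p_i = y_i·P.
Substituting and setting equal to 7.47 gives a polynomial in X; the root in (0,1) is X = 0.577.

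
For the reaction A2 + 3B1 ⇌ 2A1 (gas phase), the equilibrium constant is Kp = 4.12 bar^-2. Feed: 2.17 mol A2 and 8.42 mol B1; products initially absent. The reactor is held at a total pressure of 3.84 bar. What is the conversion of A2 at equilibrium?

X = 0.828

Basis: 2.17 mol A2 initially; let X = conversion of A2. Extent ξ = 2.17X.
Moles: n_A2 = 2.17 − 2.17X; n_B1 = 8.42 − 6.51X; n_A1 = 4.34X.
n_T = Σnᵢ = 10.6 − 4.34X.
With p_i = (n_i/n_T)P, Kp = p_A1^2 / (p_A2 p_B1^3).
This yields a degree-4 equation in X; solving on (0,1), X = 0.828.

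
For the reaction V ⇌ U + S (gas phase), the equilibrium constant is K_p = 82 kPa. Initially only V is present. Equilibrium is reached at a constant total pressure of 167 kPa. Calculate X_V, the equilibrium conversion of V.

X = 0.574

Take 1 mol V as basis and let X be its fractional conversion, so ξ = X.
Moles: n_V = 1 − X; n_U = X; n_S = X.
n_T = Σnᵢ = 1 + X.
Mole fractions y_i = n_i/n_T; K_p = p_U p_S / (p_V) with p_i = y_i·P.
Setting this equal to 82 kPa and taking the physical root (0 < X < 1) gives X = 0.574.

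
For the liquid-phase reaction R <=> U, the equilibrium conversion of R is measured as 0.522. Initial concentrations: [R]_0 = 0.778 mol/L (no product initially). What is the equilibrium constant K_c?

K_c = 1.09

Let X = conversion of R.
Concentrations: [R] = 0.778 − 0.778X; [U] = 0.778X.
At X = 0.522: [R] = 0.372, [U] = 0.406.
K_c = [U] / ([R]) = 1.09.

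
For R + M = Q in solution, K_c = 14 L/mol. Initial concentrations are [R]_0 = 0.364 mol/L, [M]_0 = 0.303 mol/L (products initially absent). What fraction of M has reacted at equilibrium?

Let X = conversion of M; extent ξ = 0.303·X mol/L.
Concentrations: [R] = 0.364 − 0.303X; [M] = 0.303 − 0.303X; [Q] = 0.303X.
K_c = [Q] / ([R] [M]).
Solving K_c = 14 for X ∈ (0,1): X = 0.686.

X = 0.686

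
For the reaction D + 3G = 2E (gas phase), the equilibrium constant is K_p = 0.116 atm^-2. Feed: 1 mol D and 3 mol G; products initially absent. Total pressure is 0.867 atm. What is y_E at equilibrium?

Let X = conversion of D (basis 1 mol D); extent of reaction ξ = X.
Mole table: n_D = 1 − X; n_G = 3 − 3X; n_E = 2X.
Total moles n_T = 4 − 2X.
Mole fractions y_i = n_i/n_T; K_p = p_E^2 / (p_D p_G^3) with p_i = y_i·P.
Setting this equal to 0.116 atm^-2 and taking the physical root (0 < X < 1) gives X = 0.150.
Then n_E = 0.3, n_T = 3.7, so y_E = 0.081.

y_E = 0.081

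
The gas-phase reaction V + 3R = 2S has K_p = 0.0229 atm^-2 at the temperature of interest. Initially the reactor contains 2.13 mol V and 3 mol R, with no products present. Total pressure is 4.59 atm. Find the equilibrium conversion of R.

X = 0.310

Basis: 3 mol R initially; let X = conversion of R. Extent ξ = X.
At extent ξ: n_V = 2.13 − X; n_R = 3 − 3X; n_S = 2X.
Summing: n_T = 5.13 − 2X.
With p_i = (n_i/n_T)P, K_p = p_S^2 / (p_V p_R^3).
Equating to 0.0229 atm^-2 and solving on 0 < X < 1: X = 0.310.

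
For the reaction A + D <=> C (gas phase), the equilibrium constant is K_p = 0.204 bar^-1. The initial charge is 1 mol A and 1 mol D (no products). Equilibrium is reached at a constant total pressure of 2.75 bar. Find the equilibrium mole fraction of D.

y_D = 0.445

Basis: 1 mol A initially; let X = conversion of A. Extent ξ = X.
Moles: n_A = 1 − X; n_D = 1 − X; n_C = X.
Summing: n_T = 2 − X.
y_i = n_i/n_T, p_i = y_i·P. K_p = p_C / (p_A p_D).
Substituting and setting equal to 0.204 bar^-1 gives a polynomial in X; the root in (0,1) is X = 0.200.
Then n_D = 0.8, n_T = 1.8, so y_D = 0.445.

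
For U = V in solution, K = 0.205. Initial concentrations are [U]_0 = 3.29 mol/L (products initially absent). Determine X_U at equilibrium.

X = 0.170

Let X = conversion of U; extent ξ = 3.29·X mol/L.
Concentrations: [U] = 3.29 − 3.29X; [V] = 3.29X.
K = [V] / ([U]).
Setting equal to 0.205 and solving for X on (0,1) gives X = 0.170.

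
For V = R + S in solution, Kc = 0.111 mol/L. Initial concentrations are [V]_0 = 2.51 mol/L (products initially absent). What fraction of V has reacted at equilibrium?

Let X = conversion of V; extent ξ = 2.51·X mol/L.
Concentrations: [V] = 2.51 − 2.51X; [R] = 2.51X; [S] = 2.51X.
Kc = [R] [S] / ([V]).
Setting equal to 0.111 and solving for X on (0,1) gives X = 0.189.

X = 0.189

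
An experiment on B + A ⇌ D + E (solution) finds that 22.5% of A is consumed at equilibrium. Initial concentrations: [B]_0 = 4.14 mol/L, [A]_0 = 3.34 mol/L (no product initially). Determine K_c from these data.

K_c = 0.0644

Let X = conversion of A.
Concentrations: [B] = 4.14 − 3.34X; [A] = 3.34 − 3.34X; [D] = 3.34X; [E] = 3.34X.
At X = 0.225: [B] = 3.39, [A] = 2.59, [D] = 0.751, [E] = 0.751.
K_c = [D] [E] / ([B] [A]) = 0.0644.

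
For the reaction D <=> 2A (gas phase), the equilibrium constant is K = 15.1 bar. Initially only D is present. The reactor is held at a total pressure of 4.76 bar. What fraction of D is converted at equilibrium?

X = 0.665

Basis: 1 mol D initially; let X = conversion of D. Extent ξ = X.
Species balance: n_D = 1 − X; n_A = 2X.
n_T = Σnᵢ = 1 + X.
Mole fractions y_i = n_i/n_T; K = p_A^2 / (p_D) with p_i = y_i·P.
Substituting and setting equal to 15.1 bar gives a polynomial in X; the root in (0,1) is X = 0.665.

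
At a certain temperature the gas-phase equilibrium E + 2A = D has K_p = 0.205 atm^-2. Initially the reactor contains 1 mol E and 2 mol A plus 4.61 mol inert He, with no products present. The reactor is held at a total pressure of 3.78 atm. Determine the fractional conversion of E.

X = 0.139

Let X = conversion of E (basis 1 mol E); extent of reaction ξ = X.
At extent ξ: n_E = 1 − X; n_A = 2 − 2X; n_D = X; n_I = 4.61 (inert).
Summing: n_T = 7.61 − 2X.
y_i = n_i/n_T, p_i = y_i·P. K_p = p_D / (p_E p_A^2).
Setting this equal to 0.205 atm^-2 and taking the physical root (0 < X < 1) gives X = 0.139.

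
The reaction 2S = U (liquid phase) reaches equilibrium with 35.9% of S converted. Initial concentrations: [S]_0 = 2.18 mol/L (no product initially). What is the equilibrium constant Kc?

Kc = 0.2 L/mol

Let X = conversion of S.
Concentrations: [S] = 2.18 − 2.18X; [U] = 1.09X.
At X = 0.359: [S] = 1.4, [U] = 0.391.
Kc = [U] / ([S]^2) = 0.2 L/mol.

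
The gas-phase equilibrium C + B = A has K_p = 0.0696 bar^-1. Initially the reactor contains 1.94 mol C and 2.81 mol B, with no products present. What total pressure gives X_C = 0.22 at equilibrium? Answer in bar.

P = 7.35 bar

Take 1.94 mol C as basis and let X be its fractional conversion, so ξ = 1.94X.
Moles: n_C = 1.94 − 1.94X; n_B = 2.81 − 1.94X; n_A = 1.94X.
Summing: n_T = 4.75 − 1.94X.
K_p = p_A / (p_C p_B) with p_i = (n_i/n_T)·P.
At X = 0.22: the mole-fraction product g(X) = Π y_i^ν_i = 0.5116. Since K_p = g(X)·P^{-1}, P = (g/K_p)^(1/1) = (0.5116/0.0696)^(1/1) = 7.35 bar.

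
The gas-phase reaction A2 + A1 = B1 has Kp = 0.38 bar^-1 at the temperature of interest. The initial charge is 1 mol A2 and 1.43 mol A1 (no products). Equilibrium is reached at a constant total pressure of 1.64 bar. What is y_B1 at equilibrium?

Basis: 1 mol A2 initially; let X = conversion of A2. Extent ξ = X.
At extent ξ: n_A2 = 1 − X; n_A1 = 1.43 − X; n_B1 = X.
Summing: n_T = 2.43 − X.
y_i = n_i/n_T, p_i = y_i·P. Kp = p_B1 / (p_A2 p_A1).
This yields a degree-2 equation in X; solving on (0,1), X = 0.252.
Then n_B1 = 0.252, n_T = 2.18, so y_B1 = 0.116.

y_B1 = 0.116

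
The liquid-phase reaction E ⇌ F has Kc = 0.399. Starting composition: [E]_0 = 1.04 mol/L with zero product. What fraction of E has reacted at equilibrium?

Let X = conversion of E; extent ξ = 1.04·X mol/L.
Concentrations: [E] = 1.04 − 1.04X; [F] = 1.04X.
Kc = [F] / ([E]).
This equals 0.399 at X = 0.285 (the root in 0 < X < 1).

X = 0.285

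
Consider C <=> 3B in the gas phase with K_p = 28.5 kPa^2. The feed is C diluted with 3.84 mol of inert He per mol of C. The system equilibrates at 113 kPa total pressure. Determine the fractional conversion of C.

Basis: 1 mol C initially; let X = conversion of C. Extent ξ = X.
Mole table: n_C = 1 − X; n_B = 3X; n_I = 3.84 (inert).
Summing: n_T = 4.84 + 2X.
With p_i = (n_i/n_T)P, K_p = p_B^3 / (p_C).
Substituting and setting equal to 28.5 kPa^2 gives a polynomial in X; the root in (0,1) is X = 0.123.

X = 0.123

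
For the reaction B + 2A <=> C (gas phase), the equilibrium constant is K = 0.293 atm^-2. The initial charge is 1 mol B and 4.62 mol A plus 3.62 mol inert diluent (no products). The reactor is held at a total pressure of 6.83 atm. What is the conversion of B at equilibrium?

Take 1 mol B as basis and let X be its fractional conversion, so ξ = X.
Species balance: n_B = 1 − X; n_A = 4.62 − 2X; n_C = X; n_I = 3.62 (inert).
Summing: n_T = 9.24 − 2X.
y_i = n_i/n_T, p_i = y_i·P. K = p_C / (p_B p_A^2).
Setting this equal to 0.293 atm^-2 and taking the physical root (0 < X < 1) gives X = 0.698.

X = 0.698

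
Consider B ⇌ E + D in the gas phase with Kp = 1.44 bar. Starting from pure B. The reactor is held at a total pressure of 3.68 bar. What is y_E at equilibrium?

Let X = conversion of B (basis 1 mol B); extent of reaction ξ = X.
At extent ξ: n_B = 1 − X; n_E = X; n_D = X.
Total moles n_T = 1 + X.
With p_i = (n_i/n_T)P, Kp = p_E p_D / (p_B).
Substituting and setting equal to 1.44 bar gives a polynomial in X; the root in (0,1) is X = 0.530.
Then n_E = 0.53, n_T = 1.53, so y_E = 0.347.

y_E = 0.347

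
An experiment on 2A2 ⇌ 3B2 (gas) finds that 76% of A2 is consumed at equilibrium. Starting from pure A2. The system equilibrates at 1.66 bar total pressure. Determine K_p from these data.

K_p = 30.9 bar

Basis: 1 mol A2 initially; let X = conversion of A2. Extent ξ = 0.5X.
Mole table: n_A2 = 1 − X; n_B2 = 1.5X.
Summing: n_T = 1 + 0.5X.
At X = 0.76: n_A2 = 0.24, n_B2 = 1.14, n_T = 1.38.
p_i = (n_i/n_T)·P. K_p = p_B2^3 / (p_A2^2) = 30.9 bar.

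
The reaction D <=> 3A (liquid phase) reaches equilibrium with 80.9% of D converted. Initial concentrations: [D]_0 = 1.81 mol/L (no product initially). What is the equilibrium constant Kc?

Kc = 245 (mol/L)^2

Let X = conversion of D.
Concentrations: [D] = 1.81 − 1.81X; [A] = 5.43X.
At X = 0.809: [D] = 0.346, [A] = 4.39.
Kc = [A]^3 / ([D]) = 245 (mol/L)^2.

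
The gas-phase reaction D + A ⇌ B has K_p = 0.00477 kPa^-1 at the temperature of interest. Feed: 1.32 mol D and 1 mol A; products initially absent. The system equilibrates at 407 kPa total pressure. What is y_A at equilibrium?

y_A = 0.286

Basis: 1 mol A initially; let X = conversion of A. Extent ξ = X.
Mole table: n_D = 1.32 − X; n_A = 1 − X; n_B = X.
Total moles n_T = 2.32 − X.
Mole fractions y_i = n_i/n_T; K_p = p_B / (p_D p_A) with p_i = y_i·P.
This yields a degree-2 equation in X; solving on (0,1), X = 0.471.
Then n_A = 0.529, n_T = 1.85, so y_A = 0.286.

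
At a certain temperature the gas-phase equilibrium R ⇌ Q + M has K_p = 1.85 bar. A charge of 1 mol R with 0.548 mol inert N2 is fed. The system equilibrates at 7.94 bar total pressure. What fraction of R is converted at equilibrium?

Let X = conversion of R (basis 1 mol R); extent of reaction ξ = X.
Species balance: n_R = 1 − X; n_Q = X; n_M = X; n_I = 0.548 (inert).
Summing: n_T = 1.55 + X.
With p_i = (n_i/n_T)P, K_p = p_Q p_M / (p_R).
Setting this equal to 1.85 bar and taking the physical root (0 < X < 1) gives X = 0.492.

X = 0.492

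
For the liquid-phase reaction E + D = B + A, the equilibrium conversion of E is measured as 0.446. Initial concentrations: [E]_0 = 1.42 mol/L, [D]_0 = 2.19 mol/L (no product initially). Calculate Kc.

Let X = conversion of E.
Concentrations: [E] = 1.42 − 1.42X; [D] = 2.19 − 1.42X; [B] = 1.42X; [A] = 1.42X.
At X = 0.446: [E] = 0.787, [D] = 1.56, [B] = 0.633, [A] = 0.633.
Kc = [B] [A] / ([E] [D]) = 0.328.

Kc = 0.328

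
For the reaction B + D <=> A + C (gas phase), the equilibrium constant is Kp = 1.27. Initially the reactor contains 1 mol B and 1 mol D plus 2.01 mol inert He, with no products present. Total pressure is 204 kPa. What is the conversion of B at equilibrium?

X = 0.530

Take 1 mol B as basis and let X be its fractional conversion, so ξ = X.
Species balance: n_B = 1 − X; n_D = 1 − X; n_A = X; n_C = X; n_I = 2.01 (inert).
n_T stays at 4.01 (no change in mole number).
Mole fractions y_i = n_i/n_T; Kp = p_A p_C / (p_B p_D) with p_i = y_i·P.
This yields a degree-2 equation in X; solving on (0,1), X = 0.530.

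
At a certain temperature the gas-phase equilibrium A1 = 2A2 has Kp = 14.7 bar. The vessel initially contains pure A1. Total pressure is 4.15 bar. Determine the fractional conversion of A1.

Let X = conversion of A1 (basis 1 mol A1); extent of reaction ξ = X.
Moles: n_A1 = 1 − X; n_A2 = 2X.
Total moles n_T = 1 + X.
Mole fractions y_i = n_i/n_T; Kp = p_A2^2 / (p_A1) with p_i = y_i·P.
Substituting and setting equal to 14.7 bar gives a polynomial in X; the root in (0,1) is X = 0.685.

X = 0.685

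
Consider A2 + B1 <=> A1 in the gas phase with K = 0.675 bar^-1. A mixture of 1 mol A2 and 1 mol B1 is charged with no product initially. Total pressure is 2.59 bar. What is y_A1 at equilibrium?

Take 1 mol A2 as basis and let X be its fractional conversion, so ξ = X.
At extent ξ: n_A2 = 1 − X; n_B1 = 1 − X; n_A1 = X.
n_T = Σnᵢ = 2 − X.
y_i = n_i/n_T, p_i = y_i·P. K = p_A1 / (p_A2 p_B1).
Setting this equal to 0.675 bar^-1 and taking the physical root (0 < X < 1) gives X = 0.397.
Then n_A1 = 0.397, n_T = 1.6, so y_A1 = 0.247.

y_A1 = 0.247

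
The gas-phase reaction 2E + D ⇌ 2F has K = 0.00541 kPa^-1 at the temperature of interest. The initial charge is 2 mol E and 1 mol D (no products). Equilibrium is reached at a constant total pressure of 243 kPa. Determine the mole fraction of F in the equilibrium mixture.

Let X = conversion of E (basis 2 mol E); extent of reaction ξ = X.
Mole table: n_E = 2 − 2X; n_D = 1 − X; n_F = 2X.
Total moles n_T = 3 − X.
Mole fractions y_i = n_i/n_T; K = p_F^2 / (p_E^2 p_D) with p_i = y_i·P.
This yields a degree-3 equation in X; solving on (0,1), X = 0.361.
Then n_F = 0.721, n_T = 2.64, so y_F = 0.273.

y_F = 0.273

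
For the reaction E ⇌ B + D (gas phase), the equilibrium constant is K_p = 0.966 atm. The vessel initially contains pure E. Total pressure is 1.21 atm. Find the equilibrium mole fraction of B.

y_B = 0.400

Take 1 mol E as basis and let X be its fractional conversion, so ξ = X.
Mole table: n_E = 1 − X; n_B = X; n_D = X.
n_T = Σnᵢ = 1 + X.
Mole fractions y_i = n_i/n_T; K_p = p_B p_D / (p_E) with p_i = y_i·P.
Setting this equal to 0.966 atm and taking the physical root (0 < X < 1) gives X = 0.666.
Then n_B = 0.666, n_T = 1.67, so y_B = 0.400.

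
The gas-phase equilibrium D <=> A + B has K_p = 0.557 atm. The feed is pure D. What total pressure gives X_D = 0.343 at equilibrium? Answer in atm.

P = 4.18 atm

Let X = conversion of D (basis 1 mol D); extent of reaction ξ = X.
At extent ξ: n_D = 1 − X; n_A = X; n_B = X.
n_T = Σnᵢ = 1 + X.
K_p = p_A p_B / (p_D) with p_i = (n_i/n_T)·P.
At X = 0.343: the mole-fraction product g(X) = Π y_i^ν_i = 0.1333. Since K_p = g(X)·P^{1}, P = (K_p/g)^(1/1) = (0.557/0.1333)^(1/1) = 4.18 atm.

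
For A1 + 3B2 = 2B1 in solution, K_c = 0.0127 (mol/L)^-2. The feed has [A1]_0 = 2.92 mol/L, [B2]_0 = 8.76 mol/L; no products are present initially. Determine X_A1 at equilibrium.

X = 0.355

Let X = conversion of A1; extent ξ = 2.92·X mol/L.
Concentrations: [A1] = 2.92 − 2.92X; [B2] = 8.76 − 8.76X; [B1] = 5.84X.
K_c = [B1]^2 / ([A1] [B2]^3).
This equals 0.0127 at X = 0.355 (the root in 0 < X < 1).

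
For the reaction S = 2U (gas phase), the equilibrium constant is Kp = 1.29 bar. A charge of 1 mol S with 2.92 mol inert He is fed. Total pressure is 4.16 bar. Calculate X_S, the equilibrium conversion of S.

X = 0.436

Basis: 1 mol S initially; let X = conversion of S. Extent ξ = X.
Moles: n_S = 1 − X; n_U = 2X; n_I = 2.92 (inert).
n_T = Σnᵢ = 3.92 + X.
y_i = n_i/n_T, p_i = y_i·P. Kp = p_U^2 / (p_S).
This yields a degree-2 equation in X; solving on (0,1), X = 0.436.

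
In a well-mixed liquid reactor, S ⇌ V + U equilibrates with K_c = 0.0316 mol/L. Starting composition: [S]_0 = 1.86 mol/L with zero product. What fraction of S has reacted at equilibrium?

X = 0.122

Let X = conversion of S; extent ξ = 1.86·X mol/L.
Concentrations: [S] = 1.86 − 1.86X; [V] = 1.86X; [U] = 1.86X.
K_c = [V] [U] / ([S]).
This equals 0.0316 at X = 0.122 (the root in 0 < X < 1).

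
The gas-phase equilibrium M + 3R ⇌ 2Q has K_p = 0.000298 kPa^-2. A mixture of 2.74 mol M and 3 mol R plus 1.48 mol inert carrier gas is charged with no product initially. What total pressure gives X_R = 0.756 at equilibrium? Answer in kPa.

P = 567 kPa

Let X = conversion of R (basis 3 mol R); extent of reaction ξ = X.
Species balance: n_M = 2.74 − X; n_R = 3 − 3X; n_Q = 2X; n_I = 1.48 (inert).
Total moles n_T = 7.22 − 2X.
K_p = p_Q^2 / (p_M p_R^3) with p_i = (n_i/n_T)·P.
At X = 0.756: the mole-fraction product g(X) = Π y_i^ν_i = 95.72. Since K_p = g(X)·P^{-2}, P = (g/K_p)^(1/2) = (95.72/0.000298)^(1/2) = 567 kPa.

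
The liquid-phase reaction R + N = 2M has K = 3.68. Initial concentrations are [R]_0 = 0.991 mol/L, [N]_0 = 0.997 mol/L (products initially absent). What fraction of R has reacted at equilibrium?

X = 0.491

Let X = conversion of R; extent ξ = 0.991·X mol/L.
Concentrations: [R] = 0.991 − 0.991X; [N] = 0.997 − 0.991X; [M] = 1.98X.
K = [M]^2 / ([R] [N]).
Setting equal to 3.68 and solving for X on (0,1) gives X = 0.491.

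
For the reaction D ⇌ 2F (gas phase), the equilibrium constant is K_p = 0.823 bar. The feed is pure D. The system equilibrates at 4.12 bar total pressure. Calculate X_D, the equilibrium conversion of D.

Let X = conversion of D (basis 1 mol D); extent of reaction ξ = X.
Moles: n_D = 1 − X; n_F = 2X.
Summing: n_T = 1 + X.
With p_i = (n_i/n_T)P, K_p = p_F^2 / (p_D).
Equating to 0.823 bar and solving on 0 < X < 1: X = 0.218.

X = 0.218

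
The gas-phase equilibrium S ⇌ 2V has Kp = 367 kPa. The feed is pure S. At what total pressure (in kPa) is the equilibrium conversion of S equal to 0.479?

P = 308 kPa

Take 1 mol S as basis and let X be its fractional conversion, so ξ = X.
At extent ξ: n_S = 1 − X; n_V = 2X.
n_T = Σnᵢ = 1 + X.
Kp = p_V^2 / (p_S) with p_i = (n_i/n_T)·P.
At X = 0.479: the mole-fraction product g(X) = Π y_i^ν_i = 1.191. Since Kp = g(X)·P^{1}, P = (Kp/g)^(1/1) = (367/1.191)^(1/1) = 308 kPa.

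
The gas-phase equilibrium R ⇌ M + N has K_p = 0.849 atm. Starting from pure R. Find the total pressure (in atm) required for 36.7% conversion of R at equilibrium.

P = 5.45 atm

Take 1 mol R as basis and let X be its fractional conversion, so ξ = X.
Mole table: n_R = 1 − X; n_M = X; n_N = X.
Summing: n_T = 1 + X.
K_p = p_M p_N / (p_R) with p_i = (n_i/n_T)·P.
At X = 0.367: the mole-fraction product g(X) = Π y_i^ν_i = 0.1557. Since K_p = g(X)·P^{1}, P = (K_p/g)^(1/1) = (0.849/0.1557)^(1/1) = 5.45 atm.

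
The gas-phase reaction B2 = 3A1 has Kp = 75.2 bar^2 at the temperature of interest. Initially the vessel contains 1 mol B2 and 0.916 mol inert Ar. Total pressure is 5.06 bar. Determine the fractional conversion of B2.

Take 1 mol B2 as basis and let X be its fractional conversion, so ξ = X.
At extent ξ: n_B2 = 1 − X; n_A1 = 3X; n_I = 0.916 (inert).
Total moles n_T = 1.92 + 2X.
y_i = n_i/n_T, p_i = y_i·P. Kp = p_A1^3 / (p_B2).
Substituting and setting equal to 75.2 bar^2 gives a polynomial in X; the root in (0,1) is X = 0.707.

X = 0.707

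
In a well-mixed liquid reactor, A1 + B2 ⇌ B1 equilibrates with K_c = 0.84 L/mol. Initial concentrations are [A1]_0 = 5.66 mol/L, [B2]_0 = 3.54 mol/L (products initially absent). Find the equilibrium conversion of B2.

Let X = conversion of B2; extent ξ = 3.54·X mol/L.
Concentrations: [A1] = 5.66 − 3.54X; [B2] = 3.54 − 3.54X; [B1] = 3.54X.
K_c = [B1] / ([A1] [B2]).
This equals 0.84 at X = 0.723 (the root in 0 < X < 1).

X = 0.723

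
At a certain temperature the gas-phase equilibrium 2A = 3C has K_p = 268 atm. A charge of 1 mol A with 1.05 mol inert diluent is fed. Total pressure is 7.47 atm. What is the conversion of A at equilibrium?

Take 1 mol A as basis and let X be its fractional conversion, so ξ = 0.5X.
At extent ξ: n_A = 1 − X; n_C = 1.5X; n_I = 1.05 (inert).
Total moles n_T = 2.05 + 0.5X.
Mole fractions y_i = n_i/n_T; K_p = p_C^3 / (p_A^2) with p_i = y_i·P.
Equating to 268 atm and solving on 0 < X < 1: X = 0.848.

X = 0.848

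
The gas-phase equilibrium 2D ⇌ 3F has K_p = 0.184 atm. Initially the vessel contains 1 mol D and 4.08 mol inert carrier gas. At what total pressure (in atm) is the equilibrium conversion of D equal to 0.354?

Take 1 mol D as basis and let X be its fractional conversion, so ξ = 0.5X.
Moles: n_D = 1 − X; n_F = 1.5X; n_I = 4.08 (inert).
Total moles n_T = 5.08 + 0.5X.
K_p = p_F^3 / (p_D^2) with p_i = (n_i/n_T)·P.
At X = 0.354: the mole-fraction product g(X) = Π y_i^ν_i = 0.06825. Since K_p = g(X)·P^{1}, P = (K_p/g)^(1/1) = (0.184/0.06825)^(1/1) = 2.7 atm.

P = 2.7 atm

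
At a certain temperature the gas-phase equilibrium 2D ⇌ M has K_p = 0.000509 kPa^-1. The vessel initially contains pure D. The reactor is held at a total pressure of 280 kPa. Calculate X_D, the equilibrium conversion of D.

X = 0.202

Let X = conversion of D (basis 1 mol D); extent of reaction ξ = 0.5X.
Mole table: n_D = 1 − X; n_M = 0.5X.
Total moles n_T = 1 − 0.5X.
With p_i = (n_i/n_T)P, K_p = p_M / (p_D^2).
Setting this equal to 0.000509 kPa^-1 and taking the physical root (0 < X < 1) gives X = 0.202.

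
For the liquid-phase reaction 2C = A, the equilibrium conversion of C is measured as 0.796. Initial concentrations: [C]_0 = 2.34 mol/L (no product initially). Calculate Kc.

Kc = 4.09 L/mol

Let X = conversion of C.
Concentrations: [C] = 2.34 − 2.34X; [A] = 1.17X.
At X = 0.796: [C] = 0.477, [A] = 0.931.
Kc = [A] / ([C]^2) = 4.09 L/mol.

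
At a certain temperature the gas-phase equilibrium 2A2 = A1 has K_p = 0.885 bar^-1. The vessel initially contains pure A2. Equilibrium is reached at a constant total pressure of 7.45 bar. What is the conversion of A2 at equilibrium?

Let X = conversion of A2 (basis 1 mol A2); extent of reaction ξ = 0.5X.
Species balance: n_A2 = 1 − X; n_A1 = 0.5X.
Summing: n_T = 1 − 0.5X.
Mole fractions y_i = n_i/n_T; K_p = p_A1 / (p_A2^2) with p_i = y_i·P.
Equating to 0.885 bar^-1 and solving on 0 < X < 1: X = 0.809.

X = 0.809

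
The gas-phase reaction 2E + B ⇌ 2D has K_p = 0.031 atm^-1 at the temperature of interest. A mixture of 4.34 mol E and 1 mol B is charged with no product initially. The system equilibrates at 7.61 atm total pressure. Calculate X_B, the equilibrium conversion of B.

Basis: 1 mol B initially; let X = conversion of B. Extent ξ = X.
At extent ξ: n_E = 4.34 − 2X; n_B = 1 − X; n_D = 2X.
Total moles n_T = 5.34 − X.
y_i = n_i/n_T, p_i = y_i·P. K_p = p_D^2 / (p_E^2 p_B).
Equating to 0.031 atm^-1 and solving on 0 < X < 1: X = 0.328.

X = 0.328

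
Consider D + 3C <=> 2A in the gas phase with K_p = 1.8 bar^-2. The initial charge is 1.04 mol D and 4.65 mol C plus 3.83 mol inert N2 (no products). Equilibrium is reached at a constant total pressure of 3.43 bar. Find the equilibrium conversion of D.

X = 0.664

Basis: 1.04 mol D initially; let X = conversion of D. Extent ξ = 1.04X.
Moles: n_D = 1.04 − 1.04X; n_C = 4.65 − 3.12X; n_A = 2.08X; n_I = 3.83 (inert).
Summing: n_T = 9.52 − 2.08X.
With p_i = (n_i/n_T)P, K_p = p_A^2 / (p_D p_C^3).
Substituting and setting equal to 1.8 bar^-2 gives a polynomial in X; the root in (0,1) is X = 0.664.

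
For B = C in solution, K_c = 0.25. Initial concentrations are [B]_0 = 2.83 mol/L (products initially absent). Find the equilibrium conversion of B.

X = 0.200

Let X = conversion of B; extent ξ = 2.83·X mol/L.
Concentrations: [B] = 2.83 − 2.83X; [C] = 2.83X.
K_c = [C] / ([B]).
This equals 0.25 at X = 0.200 (the root in 0 < X < 1).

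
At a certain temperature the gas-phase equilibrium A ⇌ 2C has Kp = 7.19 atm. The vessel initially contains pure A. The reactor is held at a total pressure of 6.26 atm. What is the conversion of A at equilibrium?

Take 1 mol A as basis and let X be its fractional conversion, so ξ = X.
Moles: n_A = 1 − X; n_C = 2X.
n_T = Σnᵢ = 1 + X.
Mole fractions y_i = n_i/n_T; Kp = p_C^2 / (p_A) with p_i = y_i·P.
This yields a degree-2 equation in X; solving on (0,1), X = 0.472.

X = 0.472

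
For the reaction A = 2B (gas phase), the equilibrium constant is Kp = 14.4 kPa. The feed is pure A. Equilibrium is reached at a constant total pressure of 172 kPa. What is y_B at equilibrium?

Let X = conversion of A (basis 1 mol A); extent of reaction ξ = X.
At extent ξ: n_A = 1 − X; n_B = 2X.
n_T = Σnᵢ = 1 + X.
y_i = n_i/n_T, p_i = y_i·P. Kp = p_B^2 / (p_A).
Setting this equal to 14.4 kPa and taking the physical root (0 < X < 1) gives X = 0.143.
Then n_B = 0.286, n_T = 1.14, so y_B = 0.250.

y_B = 0.250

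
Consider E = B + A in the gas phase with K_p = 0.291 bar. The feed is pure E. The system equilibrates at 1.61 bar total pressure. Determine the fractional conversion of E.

X = 0.391

Take 1 mol E as basis and let X be its fractional conversion, so ξ = X.
Mole table: n_E = 1 − X; n_B = X; n_A = X.
Summing: n_T = 1 + X.
With p_i = (n_i/n_T)P, K_p = p_B p_A / (p_E).
Setting this equal to 0.291 bar and taking the physical root (0 < X < 1) gives X = 0.391.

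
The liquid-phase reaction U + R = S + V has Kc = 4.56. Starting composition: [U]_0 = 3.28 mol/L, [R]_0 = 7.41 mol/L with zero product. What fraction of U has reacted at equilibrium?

X = 0.878

Let X = conversion of U; extent ξ = 3.28·X mol/L.
Concentrations: [U] = 3.28 − 3.28X; [R] = 7.41 − 3.28X; [S] = 3.28X; [V] = 3.28X.
Kc = [S] [V] / ([U] [R]).
Equating to 4.56: the physical root is X = 0.878.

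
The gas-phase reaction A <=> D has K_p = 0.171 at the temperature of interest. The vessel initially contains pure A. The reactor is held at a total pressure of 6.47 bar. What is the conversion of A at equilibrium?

Take 1 mol A as basis and let X be its fractional conversion, so ξ = X.
Species balance: n_A = 1 − X; n_D = X.
Total moles n_T = 1 (Δν = 0, constant).
y_i = n_i/n_T, p_i = y_i·P. K_p = p_D / (p_A).
Setting this equal to 0.171 and taking the physical root (0 < X < 1) gives X = 0.146.

X = 0.146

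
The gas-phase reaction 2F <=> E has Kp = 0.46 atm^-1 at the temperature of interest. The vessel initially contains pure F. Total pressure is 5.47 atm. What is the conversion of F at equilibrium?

X = 0.699

Take 1 mol F as basis and let X be its fractional conversion, so ξ = 0.5X.
At extent ξ: n_F = 1 − X; n_E = 0.5X.
Summing: n_T = 1 − 0.5X.
With p_i = (n_i/n_T)P, Kp = p_E / (p_F^2).
Equating to 0.46 atm^-1 and solving on 0 < X < 1: X = 0.699.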